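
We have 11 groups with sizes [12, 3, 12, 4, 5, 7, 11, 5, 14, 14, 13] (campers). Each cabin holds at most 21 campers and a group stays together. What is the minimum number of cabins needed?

Total = 14 + 14 + 13 + 12 + 12 + 11 + 7 + 5 + 5 + 4 + 3 = 100 campers.
Lower bound: ⌈100/21⌉ = 5 cabins.
Also, 6 groups each exceed 21/2 campers, and no two of those can share a cabin, so at least 6 cabins are needed.
A packing using 6 cabins:
  cabin 1: 14 + 7 = 21
  cabin 2: 14 + 5 = 19
  cabin 3: 13 + 5 + 3 = 21
  cabin 4: 12 + 4 = 16
  cabin 5: 12 = 12
  cabin 6: 11 = 11
This matches the lower bound, so 6 is optimal.

6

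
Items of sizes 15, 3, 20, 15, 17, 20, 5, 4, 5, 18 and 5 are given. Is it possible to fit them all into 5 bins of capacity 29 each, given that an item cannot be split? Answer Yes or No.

No

Total = 127; ⌈127/29⌉ = 5.
6 items each exceed half the capacity and cannot share a bin, forcing at least 6 bins.
At least 6 bins are required, but only 5 are allowed.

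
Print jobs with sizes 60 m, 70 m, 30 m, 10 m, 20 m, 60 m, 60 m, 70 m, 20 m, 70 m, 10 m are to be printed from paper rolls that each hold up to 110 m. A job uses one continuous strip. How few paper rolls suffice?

Total = 70 + 70 + 70 + 60 + 60 + 60 + 30 + 20 + 20 + 10 + 10 = 480 m.
Lower bound: ⌈480/110⌉ = 5 paper rolls.
Also, 6 print jobs each exceed 55 m, and no two of those can share a roll, so at least 6 paper rolls are needed.
A packing using 6 paper rolls:
  roll 1: 70 + 30 + 10 = 110
  roll 2: 70 + 20 + 20 = 110
  roll 3: 70 + 10 = 80
  roll 4: 60 = 60
  roll 5: 60 = 60
  roll 6: 60 = 60
This matches the lower bound, so 6 is optimal.

6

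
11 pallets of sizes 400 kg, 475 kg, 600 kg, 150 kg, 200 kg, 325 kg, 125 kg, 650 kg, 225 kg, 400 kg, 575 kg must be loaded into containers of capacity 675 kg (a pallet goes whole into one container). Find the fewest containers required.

Total = 650 + 600 + 575 + 475 + 400 + 400 + 325 + 225 + 200 + 150 + 125 = 4125 kg.
Lower bound: ⌈4125/675⌉ = 7 containers.
A packing using 7 containers:
  container 1: 650 = 650
  container 2: 600 = 600
  container 3: 575 = 575
  container 4: 475 + 200 = 675
  container 5: 400 + 225 = 625
  container 6: 400 + 150 + 125 = 675
  container 7: 325 = 325
This matches the lower bound, so 7 is optimal.

7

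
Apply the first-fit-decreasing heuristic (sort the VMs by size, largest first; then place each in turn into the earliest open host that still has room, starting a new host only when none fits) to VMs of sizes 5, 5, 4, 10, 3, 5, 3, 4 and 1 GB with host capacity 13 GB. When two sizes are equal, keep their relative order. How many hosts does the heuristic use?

4

Sorted descending: 10, 5, 5, 5, 4, 4, 3, 3, 1.
  10 → host 1 (new)  [load 10/13]
  5 → host 2 (new)  [load 5/13]
  5 → host 2  [load 10/13]
  5 → host 3 (new)  [load 5/13]
  4 → host 3  [load 9/13]
  4 → host 3  [load 13/13]
  3 → host 1  [load 13/13]
  3 → host 2  [load 13/13]
  1 → host 4 (new)  [load 1/13]
4 hosts opened.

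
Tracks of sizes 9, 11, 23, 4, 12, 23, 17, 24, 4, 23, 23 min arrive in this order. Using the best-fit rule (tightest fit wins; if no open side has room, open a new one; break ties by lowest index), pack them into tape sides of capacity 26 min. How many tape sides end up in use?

8

  9 → side 1 (new)  [load 9/26]
  11 → side 1  [load 20/26]
  23 → side 2 (new)  [load 23/26]
  4 → side 1  [load 24/26]
  12 → side 3 (new)  [load 12/26]
  23 → side 4 (new)  [load 23/26]
  17 → side 5 (new)  [load 17/26]
  24 → side 6 (new)  [load 24/26]
  4 → side 5  [load 21/26]
  23 → side 7 (new)  [load 23/26]
  23 → side 8 (new)  [load 23/26]
8 tape sides opened.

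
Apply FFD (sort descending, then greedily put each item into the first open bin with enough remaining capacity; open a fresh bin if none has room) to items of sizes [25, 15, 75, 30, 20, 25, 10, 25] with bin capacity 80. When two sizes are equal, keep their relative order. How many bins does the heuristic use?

Sorted descending: 75, 30, 25, 25, 25, 20, 15, 10.
  75 → bin 1 (new)  [load 75/80]
  30 → bin 2 (new)  [load 30/80]
  25 → bin 2  [load 55/80]
  25 → bin 2  [load 80/80]
  25 → bin 3 (new)  [load 25/80]
  20 → bin 3  [load 45/80]
  15 → bin 3  [load 60/80]
  10 → bin 3  [load 70/80]
3 bins opened.

3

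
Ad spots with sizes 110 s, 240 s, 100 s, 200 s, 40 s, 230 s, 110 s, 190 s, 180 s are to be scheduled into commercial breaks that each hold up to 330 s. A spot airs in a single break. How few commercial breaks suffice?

Total = 240 + 230 + 200 + 190 + 180 + 110 + 110 + 100 + 40 = 1400 s.
Lower bound: ⌈1400/330⌉ = 5 commercial breaks.
A packing using 5 commercial breaks:
  break 1: 240 + 40 = 280
  break 2: 230 + 100 = 330
  break 3: 200 + 110 = 310
  break 4: 190 + 110 = 300
  break 5: 180 = 180
This matches the lower bound, so 5 is optimal.

5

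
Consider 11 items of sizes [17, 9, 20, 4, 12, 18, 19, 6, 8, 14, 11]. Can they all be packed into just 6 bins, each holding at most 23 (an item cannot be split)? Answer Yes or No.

Total = 138; ⌈138/23⌉ = 6.
The bound of 6 does not rule out 6, but exhaustive search shows no assignment into 6 bins of capacity 23 exists — the minimum is 7.

No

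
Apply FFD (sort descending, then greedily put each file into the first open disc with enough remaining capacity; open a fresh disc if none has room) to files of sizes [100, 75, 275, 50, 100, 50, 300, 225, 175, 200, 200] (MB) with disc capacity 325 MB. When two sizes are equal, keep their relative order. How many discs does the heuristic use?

6

Sorted descending: 300, 275, 225, 200, 200, 175, 100, 100, 75, 50, 50.
  300 → disc 1 (new)  [load 300/325]
  275 → disc 2 (new)  [load 275/325]
  225 → disc 3 (new)  [load 225/325]
  200 → disc 4 (new)  [load 200/325]
  200 → disc 5 (new)  [load 200/325]
  175 → disc 6 (new)  [load 175/325]
  100 → disc 3  [load 325/325]
  100 → disc 4  [load 300/325]
  75 → disc 5  [load 275/325]
  50 → disc 2  [load 325/325]
  50 → disc 5  [load 325/325]
6 discs opened.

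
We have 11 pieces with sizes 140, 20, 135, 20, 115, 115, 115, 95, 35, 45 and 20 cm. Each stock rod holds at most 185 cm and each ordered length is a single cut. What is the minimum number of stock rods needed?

Total = 140 + 135 + 115 + 115 + 115 + 95 + 45 + 35 + 20 + 20 + 20 = 855 cm.
Lower bound: ⌈855/185⌉ = 5 stock rods.
Also, 6 pieces each exceed 185/2 cm, and no two of those can share a stock rod, so at least 6 stock rods are needed.
A packing using 6 stock rods:
  stock rod 1: 140 + 45 = 185
  stock rod 2: 135 + 35 = 170
  stock rod 3: 115 + 20 + 20 + 20 = 175
  stock rod 4: 115 = 115
  stock rod 5: 115 = 115
  stock rod 6: 95 = 95
This matches the lower bound, so 6 is optimal.

6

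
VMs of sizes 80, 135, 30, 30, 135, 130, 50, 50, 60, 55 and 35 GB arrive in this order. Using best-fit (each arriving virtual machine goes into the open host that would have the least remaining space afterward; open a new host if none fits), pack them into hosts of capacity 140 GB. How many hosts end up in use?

  80 → host 1 (new)  [load 80/140]
  135 → host 2 (new)  [load 135/140]
  30 → host 1  [load 110/140]
  30 → host 1  [load 140/140]
  135 → host 3 (new)  [load 135/140]
  130 → host 4 (new)  [load 130/140]
  50 → host 5 (new)  [load 50/140]
  50 → host 5  [load 100/140]
  60 → host 6 (new)  [load 60/140]
  55 → host 6  [load 115/140]
  35 → host 5  [load 135/140]
6 hosts opened.

6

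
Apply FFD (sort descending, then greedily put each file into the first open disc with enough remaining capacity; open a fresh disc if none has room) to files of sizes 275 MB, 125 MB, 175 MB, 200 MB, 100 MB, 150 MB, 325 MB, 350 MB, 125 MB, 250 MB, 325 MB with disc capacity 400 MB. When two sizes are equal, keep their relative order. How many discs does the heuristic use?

7

Sorted descending: 350, 325, 325, 275, 250, 200, 175, 150, 125, 125, 100.
  350 → disc 1 (new)  [load 350/400]
  325 → disc 2 (new)  [load 325/400]
  325 → disc 3 (new)  [load 325/400]
  275 → disc 4 (new)  [load 275/400]
  250 → disc 5 (new)  [load 250/400]
  200 → disc 6 (new)  [load 200/400]
  175 → disc 6  [load 375/400]
  150 → disc 5  [load 400/400]
  125 → disc 4  [load 400/400]
  125 → disc 7 (new)  [load 125/400]
  100 → disc 7  [load 225/400]
7 discs opened.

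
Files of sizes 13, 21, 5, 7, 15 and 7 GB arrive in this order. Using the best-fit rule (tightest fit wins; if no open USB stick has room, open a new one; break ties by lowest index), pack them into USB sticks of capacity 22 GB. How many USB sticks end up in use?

  13 → USB stick 1 (new)  [load 13/22]
  21 → USB stick 2 (new)  [load 21/22]
  5 → USB stick 1  [load 18/22]
  7 → USB stick 3 (new)  [load 7/22]
  15 → USB stick 3  [load 22/22]
  7 → USB stick 4 (new)  [load 7/22]
4 USB sticks opened.

4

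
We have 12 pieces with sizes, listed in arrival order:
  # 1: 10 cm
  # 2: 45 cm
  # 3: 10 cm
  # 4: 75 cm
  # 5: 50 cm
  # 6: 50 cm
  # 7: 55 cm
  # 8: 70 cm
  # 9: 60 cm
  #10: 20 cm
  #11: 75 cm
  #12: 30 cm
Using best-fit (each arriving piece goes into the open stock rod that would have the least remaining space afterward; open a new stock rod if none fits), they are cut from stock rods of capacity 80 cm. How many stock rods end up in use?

  10 → stock rod 1 (new)  [load 10/80]
  45 → stock rod 1  [load 55/80]
  10 → stock rod 1  [load 65/80]
  75 → stock rod 2 (new)  [load 75/80]
  50 → stock rod 3 (new)  [load 50/80]
  50 → stock rod 4 (new)  [load 50/80]
  55 → stock rod 5 (new)  [load 55/80]
  70 → stock rod 6 (new)  [load 70/80]
  60 → stock rod 7 (new)  [load 60/80]
  20 → stock rod 7  [load 80/80]
  75 → stock rod 8 (new)  [load 75/80]
  30 → stock rod 3  [load 80/80]
8 stock rods opened.

8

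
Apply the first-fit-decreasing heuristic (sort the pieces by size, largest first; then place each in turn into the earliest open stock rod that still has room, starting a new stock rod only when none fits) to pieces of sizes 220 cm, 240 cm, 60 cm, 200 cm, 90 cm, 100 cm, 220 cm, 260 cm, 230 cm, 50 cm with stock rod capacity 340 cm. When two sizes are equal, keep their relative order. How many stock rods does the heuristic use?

6

Sorted descending: 260, 240, 230, 220, 220, 200, 100, 90, 60, 50.
  260 → stock rod 1 (new)  [load 260/340]
  240 → stock rod 2 (new)  [load 240/340]
  230 → stock rod 3 (new)  [load 230/340]
  220 → stock rod 4 (new)  [load 220/340]
  220 → stock rod 5 (new)  [load 220/340]
  200 → stock rod 6 (new)  [load 200/340]
  100 → stock rod 2  [load 340/340]
  90 → stock rod 3  [load 320/340]
  60 → stock rod 1  [load 320/340]
  50 → stock rod 4  [load 270/340]
6 stock rods opened.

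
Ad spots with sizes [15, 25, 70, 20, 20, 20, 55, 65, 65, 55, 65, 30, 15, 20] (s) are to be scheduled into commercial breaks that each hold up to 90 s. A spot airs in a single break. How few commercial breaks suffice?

Total = 70 + 65 + 65 + 65 + 55 + 55 + 30 + 25 + 20 + 20 + 20 + 20 + 15 + 15 = 540 s.
Lower bound: ⌈540/90⌉ = 6 commercial breaks.
A packing using 7 commercial breaks:
  break 1: 70 + 20 = 90
  break 2: 65 + 25 = 90
  break 3: 65 + 20 = 85
  break 4: 65 + 20 = 85
  break 5: 55 + 30 = 85
  break 6: 55 + 20 + 15 = 90
  break 7: 15 = 15
No arrangement into 6 commercial breaks stays within capacity, so 7 is optimal.

7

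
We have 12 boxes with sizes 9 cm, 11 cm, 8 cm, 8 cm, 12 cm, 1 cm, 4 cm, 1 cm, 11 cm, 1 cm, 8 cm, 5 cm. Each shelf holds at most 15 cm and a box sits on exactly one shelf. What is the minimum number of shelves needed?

7

Total = 12 + 11 + 11 + 9 + 8 + 8 + 8 + 5 + 4 + 1 + 1 + 1 = 79 cm.
Lower bound: ⌈79/15⌉ = 6 shelves.
Also, 7 boxes each exceed 15/2 cm, and no two of those can share a shelf, so at least 7 shelves are needed.
A packing using 7 shelves:
  shelf 1: 12 + 1 + 1 + 1 = 15
  shelf 2: 11 + 4 = 15
  shelf 3: 11 = 11
  shelf 4: 9 + 5 = 14
  shelf 5: 8 = 8
  shelf 6: 8 = 8
  shelf 7: 8 = 8
This matches the lower bound, so 7 is optimal.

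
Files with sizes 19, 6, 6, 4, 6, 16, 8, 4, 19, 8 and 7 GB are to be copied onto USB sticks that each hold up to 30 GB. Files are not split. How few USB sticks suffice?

Total = 19 + 19 + 16 + 8 + 8 + 7 + 6 + 6 + 6 + 4 + 4 = 103 GB.
Lower bound: ⌈103/30⌉ = 4 USB sticks.
A packing using 4 USB sticks:
  USB stick 1: 19 + 8 = 27
  USB stick 2: 19 + 8 = 27
  USB stick 3: 16 + 7 + 6 = 29
  USB stick 4: 6 + 6 + 4 + 4 = 20
This matches the lower bound, so 4 is optimal.

4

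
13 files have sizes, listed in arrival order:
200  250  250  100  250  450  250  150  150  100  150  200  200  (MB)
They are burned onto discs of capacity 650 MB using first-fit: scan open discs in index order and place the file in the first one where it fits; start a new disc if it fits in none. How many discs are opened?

  200 → disc 1 (new)  [load 200/650]
  250 → disc 1  [load 450/650]
  250 → disc 2 (new)  [load 250/650]
  100 → disc 1  [load 550/650]
  250 → disc 2  [load 500/650]
  450 → disc 3 (new)  [load 450/650]
  250 → disc 4 (new)  [load 250/650]
  150 → disc 2  [load 650/650]
  150 → disc 3  [load 600/650]
  100 → disc 1  [load 650/650]
  150 → disc 4  [load 400/650]
  200 → disc 4  [load 600/650]
  200 → disc 5 (new)  [load 200/650]
5 discs opened.

5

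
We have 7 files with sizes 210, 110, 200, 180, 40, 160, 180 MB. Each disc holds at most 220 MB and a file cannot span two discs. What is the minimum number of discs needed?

Total = 210 + 200 + 180 + 180 + 160 + 110 + 40 = 1080 MB.
Lower bound: ⌈1080/220⌉ = 5 discs.
A packing using 6 discs:
  disc 1: 210 = 210
  disc 2: 200 = 200
  disc 3: 180 + 40 = 220
  disc 4: 180 = 180
  disc 5: 160 = 160
  disc 6: 110 = 110
No arrangement into 5 discs stays within capacity, so 6 is optimal.

6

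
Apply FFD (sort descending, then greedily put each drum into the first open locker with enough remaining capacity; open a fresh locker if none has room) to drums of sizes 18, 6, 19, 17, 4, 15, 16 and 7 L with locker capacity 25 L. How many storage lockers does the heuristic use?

5

Sorted descending: 19, 18, 17, 16, 15, 7, 6, 4.
  19 → locker 1 (new)  [load 19/25]
  18 → locker 2 (new)  [load 18/25]
  17 → locker 3 (new)  [load 17/25]
  16 → locker 4 (new)  [load 16/25]
  15 → locker 5 (new)  [load 15/25]
  7 → locker 2  [load 25/25]
  6 → locker 1  [load 25/25]
  4 → locker 3  [load 21/25]
5 storage lockers opened.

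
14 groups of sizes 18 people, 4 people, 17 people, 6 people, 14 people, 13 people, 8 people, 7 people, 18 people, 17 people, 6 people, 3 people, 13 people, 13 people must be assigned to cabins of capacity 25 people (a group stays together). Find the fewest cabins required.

Total = 18 + 18 + 17 + 17 + 14 + 13 + 13 + 13 + 8 + 7 + 6 + 6 + 4 + 3 = 157 people.
Lower bound: ⌈157/25⌉ = 7 cabins.
Also, 8 groups each exceed 25/2 people, and no two of those can share a cabin, so at least 8 cabins are needed.
A packing using 8 cabins:
  cabin 1: 18 + 7 = 25
  cabin 2: 18 + 6 = 24
  cabin 3: 17 + 8 = 25
  cabin 4: 17 + 6 = 23
  cabin 5: 14 + 4 + 3 = 21
  cabin 6: 13 = 13
  cabin 7: 13 = 13
  cabin 8: 13 = 13
This matches the lower bound, so 8 is optimal.

8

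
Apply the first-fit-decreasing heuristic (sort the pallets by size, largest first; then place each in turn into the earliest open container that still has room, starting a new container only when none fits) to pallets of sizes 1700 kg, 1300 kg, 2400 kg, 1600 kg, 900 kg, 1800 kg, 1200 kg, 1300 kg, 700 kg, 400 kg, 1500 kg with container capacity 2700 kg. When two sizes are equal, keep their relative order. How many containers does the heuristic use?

Sorted descending: 2400, 1800, 1700, 1600, 1500, 1300, 1300, 1200, 900, 700, 400.
  2400 → container 1 (new)  [load 2400/2700]
  1800 → container 2 (new)  [load 1800/2700]
  1700 → container 3 (new)  [load 1700/2700]
  1600 → container 4 (new)  [load 1600/2700]
  1500 → container 5 (new)  [load 1500/2700]
  1300 → container 6 (new)  [load 1300/2700]
  1300 → container 6  [load 2600/2700]
  1200 → container 5  [load 2700/2700]
  900 → container 2  [load 2700/2700]
  700 → container 3  [load 2400/2700]
  400 → container 4  [load 2000/2700]
6 containers opened.

6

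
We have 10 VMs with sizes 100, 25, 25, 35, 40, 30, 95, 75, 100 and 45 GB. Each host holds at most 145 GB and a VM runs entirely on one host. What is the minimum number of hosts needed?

Total = 100 + 100 + 95 + 75 + 45 + 40 + 35 + 30 + 25 + 25 = 570 GB.
Lower bound: ⌈570/145⌉ = 4 hosts.
A packing using 4 hosts:
  host 1: 100 + 45 = 145
  host 2: 100 + 40 = 140
  host 3: 95 + 25 + 25 = 145
  host 4: 75 + 35 + 30 = 140
This matches the lower bound, so 4 is optimal.

4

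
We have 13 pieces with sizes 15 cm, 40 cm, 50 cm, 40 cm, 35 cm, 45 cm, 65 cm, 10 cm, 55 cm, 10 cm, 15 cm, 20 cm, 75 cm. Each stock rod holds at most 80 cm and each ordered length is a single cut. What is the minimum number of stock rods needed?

Total = 75 + 65 + 55 + 50 + 45 + 40 + 40 + 35 + 20 + 15 + 15 + 10 + 10 = 475 cm.
Lower bound: ⌈475/80⌉ = 6 stock rods.
A packing using 6 stock rods:
  stock rod 1: 75 = 75
  stock rod 2: 65 + 15 = 80
  stock rod 3: 55 + 15 + 10 = 80
  stock rod 4: 50 + 20 + 10 = 80
  stock rod 5: 45 + 35 = 80
  stock rod 6: 40 + 40 = 80
This matches the lower bound, so 6 is optimal.

6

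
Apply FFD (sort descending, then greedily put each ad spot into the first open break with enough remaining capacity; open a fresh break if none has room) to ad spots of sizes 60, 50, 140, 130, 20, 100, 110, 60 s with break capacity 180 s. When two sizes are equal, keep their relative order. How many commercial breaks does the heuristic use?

4

Sorted descending: 140, 130, 110, 100, 60, 60, 50, 20.
  140 → break 1 (new)  [load 140/180]
  130 → break 2 (new)  [load 130/180]
  110 → break 3 (new)  [load 110/180]
  100 → break 4 (new)  [load 100/180]
  60 → break 3  [load 170/180]
  60 → break 4  [load 160/180]
  50 → break 2  [load 180/180]
  20 → break 1  [load 160/180]
4 commercial breaks opened.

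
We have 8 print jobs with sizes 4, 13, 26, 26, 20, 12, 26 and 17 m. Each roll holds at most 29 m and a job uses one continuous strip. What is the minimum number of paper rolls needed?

Total = 26 + 26 + 26 + 20 + 17 + 13 + 12 + 4 = 144 m.
Lower bound: ⌈144/29⌉ = 5 paper rolls.
A packing using 6 paper rolls:
  roll 1: 26 = 26
  roll 2: 26 = 26
  roll 3: 26 = 26
  roll 4: 20 + 4 = 24
  roll 5: 17 + 12 = 29
  roll 6: 13 = 13
No arrangement into 5 paper rolls stays within capacity, so 6 is optimal.

6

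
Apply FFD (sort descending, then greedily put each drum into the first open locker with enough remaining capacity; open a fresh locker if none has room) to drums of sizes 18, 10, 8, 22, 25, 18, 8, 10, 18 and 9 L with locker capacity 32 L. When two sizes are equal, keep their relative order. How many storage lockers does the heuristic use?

Sorted descending: 25, 22, 18, 18, 18, 10, 10, 9, 8, 8.
  25 → locker 1 (new)  [load 25/32]
  22 → locker 2 (new)  [load 22/32]
  18 → locker 3 (new)  [load 18/32]
  18 → locker 4 (new)  [load 18/32]
  18 → locker 5 (new)  [load 18/32]
  10 → locker 2  [load 32/32]
  10 → locker 3  [load 28/32]
  9 → locker 4  [load 27/32]
  8 → locker 5  [load 26/32]
  8 → locker 6 (new)  [load 8/32]
6 storage lockers opened.

6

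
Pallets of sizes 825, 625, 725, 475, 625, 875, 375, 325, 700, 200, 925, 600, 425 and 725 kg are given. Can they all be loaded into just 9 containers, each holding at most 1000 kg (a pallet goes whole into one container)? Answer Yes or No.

No

Total = 8425 kg; ⌈8425/1000⌉ = 9.
The bound of 9 does not rule out 9, but exhaustive search shows no assignment into 9 containers of capacity 1000 kg exists — the minimum is 10.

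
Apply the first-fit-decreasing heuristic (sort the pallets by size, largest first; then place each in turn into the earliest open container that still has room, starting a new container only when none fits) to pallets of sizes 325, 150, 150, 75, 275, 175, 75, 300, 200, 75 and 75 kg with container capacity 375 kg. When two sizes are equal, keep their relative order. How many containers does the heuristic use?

6

Sorted descending: 325, 300, 275, 200, 175, 150, 150, 75, 75, 75, 75.
  325 → container 1 (new)  [load 325/375]
  300 → container 2 (new)  [load 300/375]
  275 → container 3 (new)  [load 275/375]
  200 → container 4 (new)  [load 200/375]
  175 → container 4  [load 375/375]
  150 → container 5 (new)  [load 150/375]
  150 → container 5  [load 300/375]
  75 → container 2  [load 375/375]
  75 → container 3  [load 350/375]
  75 → container 5  [load 375/375]
  75 → container 6 (new)  [load 75/375]
6 containers opened.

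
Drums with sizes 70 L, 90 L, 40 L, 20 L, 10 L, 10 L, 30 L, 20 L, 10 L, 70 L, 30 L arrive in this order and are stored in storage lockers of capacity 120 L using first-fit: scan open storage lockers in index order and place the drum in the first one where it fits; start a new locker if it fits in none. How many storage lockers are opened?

  70 → locker 1 (new)  [load 70/120]
  90 → locker 2 (new)  [load 90/120]
  40 → locker 1  [load 110/120]
  20 → locker 2  [load 110/120]
  10 → locker 1  [load 120/120]
  10 → locker 2  [load 120/120]
  30 → locker 3 (new)  [load 30/120]
  20 → locker 3  [load 50/120]
  10 → locker 3  [load 60/120]
  70 → locker 4 (new)  [load 70/120]
  30 → locker 3  [load 90/120]
4 storage lockers opened.

4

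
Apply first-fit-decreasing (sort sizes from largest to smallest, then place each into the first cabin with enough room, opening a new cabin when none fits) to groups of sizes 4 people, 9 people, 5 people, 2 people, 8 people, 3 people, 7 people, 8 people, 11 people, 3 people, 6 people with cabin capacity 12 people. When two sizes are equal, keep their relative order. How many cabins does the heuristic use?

6

Sorted descending: 11, 9, 8, 8, 7, 6, 5, 4, 3, 3, 2.
  11 → cabin 1 (new)  [load 11/12]
  9 → cabin 2 (new)  [load 9/12]
  8 → cabin 3 (new)  [load 8/12]
  8 → cabin 4 (new)  [load 8/12]
  7 → cabin 5 (new)  [load 7/12]
  6 → cabin 6 (new)  [load 6/12]
  5 → cabin 5  [load 12/12]
  4 → cabin 3  [load 12/12]
  3 → cabin 2  [load 12/12]
  3 → cabin 4  [load 11/12]
  2 → cabin 6  [load 8/12]
6 cabins opened.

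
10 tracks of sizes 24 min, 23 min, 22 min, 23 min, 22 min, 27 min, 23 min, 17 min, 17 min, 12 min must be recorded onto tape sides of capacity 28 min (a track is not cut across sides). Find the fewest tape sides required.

10

Total = 27 + 24 + 23 + 23 + 23 + 22 + 22 + 17 + 17 + 12 = 210 min.
Lower bound: ⌈210/28⌉ = 8 tape sides.
Also, 9 tracks each exceed 14 min, and no two of those can share a side, so at least 9 tape sides are needed.
A packing using 10 tape sides:
  side 1: 27 = 27
  side 2: 24 = 24
  side 3: 23 = 23
  side 4: 23 = 23
  side 5: 23 = 23
  side 6: 22 = 22
  side 7: 22 = 22
  side 8: 17 = 17
  side 9: 17 = 17
  side 10: 12 = 12
No arrangement into 9 tape sides stays within capacity, so 10 is optimal.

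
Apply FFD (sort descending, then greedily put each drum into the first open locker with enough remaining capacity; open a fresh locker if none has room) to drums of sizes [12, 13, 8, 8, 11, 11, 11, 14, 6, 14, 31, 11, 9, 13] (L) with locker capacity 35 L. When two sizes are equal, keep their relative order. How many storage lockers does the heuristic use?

Sorted descending: 31, 14, 14, 13, 13, 12, 11, 11, 11, 11, 9, 8, 8, 6.
  31 → locker 1 (new)  [load 31/35]
  14 → locker 2 (new)  [load 14/35]
  14 → locker 2  [load 28/35]
  13 → locker 3 (new)  [load 13/35]
  13 → locker 3  [load 26/35]
  12 → locker 4 (new)  [load 12/35]
  11 → locker 4  [load 23/35]
  11 → locker 4  [load 34/35]
  11 → locker 5 (new)  [load 11/35]
  11 → locker 5  [load 22/35]
  9 → locker 3  [load 35/35]
  8 → locker 5  [load 30/35]
  8 → locker 6 (new)  [load 8/35]
  6 → locker 2  [load 34/35]
6 storage lockers opened.

6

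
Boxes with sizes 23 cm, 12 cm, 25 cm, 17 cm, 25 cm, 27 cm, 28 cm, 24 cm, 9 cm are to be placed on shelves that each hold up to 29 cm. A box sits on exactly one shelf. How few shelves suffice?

Total = 28 + 27 + 25 + 25 + 24 + 23 + 17 + 12 + 9 = 190 cm.
Lower bound: ⌈190/29⌉ = 7 shelves.
A packing using 8 shelves:
  shelf 1: 28 = 28
  shelf 2: 27 = 27
  shelf 3: 25 = 25
  shelf 4: 25 = 25
  shelf 5: 24 = 24
  shelf 6: 23 = 23
  shelf 7: 17 + 12 = 29
  shelf 8: 9 = 9
No arrangement into 7 shelves stays within capacity, so 8 is optimal.

8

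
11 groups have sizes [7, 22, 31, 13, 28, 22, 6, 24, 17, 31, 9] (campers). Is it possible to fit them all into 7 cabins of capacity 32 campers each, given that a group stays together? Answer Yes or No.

Yes

A valid assignment using 7 cabins:
  cabin 1: 31 = 31
  cabin 2: 31 = 31
  cabin 3: 28 = 28
  cabin 4: 24 + 7 = 31
  cabin 5: 22 + 9 = 31
  cabin 6: 22 + 6 = 28
  cabin 7: 17 + 13 = 30
Every load is within 32 campers, so 7 cabins suffice.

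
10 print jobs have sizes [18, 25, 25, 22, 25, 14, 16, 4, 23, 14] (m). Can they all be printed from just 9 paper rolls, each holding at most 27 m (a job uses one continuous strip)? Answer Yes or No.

Yes

A valid assignment using 9 paper rolls:
  roll 1: 25 = 25
  roll 2: 25 = 25
  roll 3: 25 = 25
  roll 4: 23 + 4 = 27
  roll 5: 22 = 22
  roll 6: 18 = 18
  roll 7: 16 = 16
  roll 8: 14 = 14
  roll 9: 14 = 14
Every load is within 27 m, so 9 paper rolls suffice.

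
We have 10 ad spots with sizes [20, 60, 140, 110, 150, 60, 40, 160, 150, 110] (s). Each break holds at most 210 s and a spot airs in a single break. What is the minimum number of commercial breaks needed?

Total = 160 + 150 + 150 + 140 + 110 + 110 + 60 + 60 + 40 + 20 = 1000 s.
Lower bound: ⌈1000/210⌉ = 5 commercial breaks.
Also, 6 ad spots each exceed 105 s, and no two of those can share a break, so at least 6 commercial breaks are needed.
A packing using 6 commercial breaks:
  break 1: 160 + 40 = 200
  break 2: 150 + 60 = 210
  break 3: 150 + 60 = 210
  break 4: 140 + 20 = 160
  break 5: 110 = 110
  break 6: 110 = 110
This matches the lower bound, so 6 is optimal.

6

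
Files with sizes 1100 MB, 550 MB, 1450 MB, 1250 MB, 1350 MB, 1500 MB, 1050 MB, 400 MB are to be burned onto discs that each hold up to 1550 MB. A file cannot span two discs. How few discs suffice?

7

Total = 1500 + 1450 + 1350 + 1250 + 1100 + 1050 + 550 + 400 = 8650 MB.
Lower bound: ⌈8650/1550⌉ = 6 discs.
A packing using 7 discs:
  disc 1: 1500 = 1500
  disc 2: 1450 = 1450
  disc 3: 1350 = 1350
  disc 4: 1250 = 1250
  disc 5: 1100 + 400 = 1500
  disc 6: 1050 = 1050
  disc 7: 550 = 550
No arrangement into 6 discs stays within capacity, so 7 is optimal.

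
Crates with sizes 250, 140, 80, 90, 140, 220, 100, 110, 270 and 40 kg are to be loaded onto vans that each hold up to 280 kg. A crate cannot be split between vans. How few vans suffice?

6

Total = 270 + 250 + 220 + 140 + 140 + 110 + 100 + 90 + 80 + 40 = 1440 kg.
Lower bound: ⌈1440/280⌉ = 6 vans.
A packing using 6 vans:
  van 1: 270 = 270
  van 2: 250 = 250
  van 3: 220 + 40 = 260
  van 4: 140 + 140 = 280
  van 5: 110 + 100 = 210
  van 6: 90 + 80 = 170
This matches the lower bound, so 6 is optimal.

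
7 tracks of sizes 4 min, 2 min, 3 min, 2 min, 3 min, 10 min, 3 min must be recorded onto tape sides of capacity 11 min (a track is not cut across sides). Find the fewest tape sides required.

3

Total = 10 + 4 + 3 + 3 + 3 + 2 + 2 = 27 min.
Lower bound: ⌈27/11⌉ = 3 tape sides.
A packing using 3 tape sides:
  side 1: 10 = 10
  side 2: 4 + 3 + 3 = 10
  side 3: 3 + 2 + 2 = 7
This matches the lower bound, so 3 is optimal.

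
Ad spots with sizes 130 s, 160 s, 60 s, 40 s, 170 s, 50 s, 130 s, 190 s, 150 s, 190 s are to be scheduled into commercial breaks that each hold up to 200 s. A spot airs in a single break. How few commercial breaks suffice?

7

Total = 190 + 190 + 170 + 160 + 150 + 130 + 130 + 60 + 50 + 40 = 1270 s.
Lower bound: ⌈1270/200⌉ = 7 commercial breaks.
A packing using 7 commercial breaks:
  break 1: 190 = 190
  break 2: 190 = 190
  break 3: 170 = 170
  break 4: 160 + 40 = 200
  break 5: 150 + 50 = 200
  break 6: 130 + 60 = 190
  break 7: 130 = 130
This matches the lower bound, so 7 is optimal.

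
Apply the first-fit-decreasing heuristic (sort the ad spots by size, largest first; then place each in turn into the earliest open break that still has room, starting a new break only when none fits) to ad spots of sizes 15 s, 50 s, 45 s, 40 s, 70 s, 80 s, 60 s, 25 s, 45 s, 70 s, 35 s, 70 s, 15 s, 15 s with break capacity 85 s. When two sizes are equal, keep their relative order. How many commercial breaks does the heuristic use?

Sorted descending: 80, 70, 70, 70, 60, 50, 45, 45, 40, 35, 25, 15, 15, 15.
  80 → break 1 (new)  [load 80/85]
  70 → break 2 (new)  [load 70/85]
  70 → break 3 (new)  [load 70/85]
  70 → break 4 (new)  [load 70/85]
  60 → break 5 (new)  [load 60/85]
  50 → break 6 (new)  [load 50/85]
  45 → break 7 (new)  [load 45/85]
  45 → break 8 (new)  [load 45/85]
  40 → break 7  [load 85/85]
  35 → break 6  [load 85/85]
  25 → break 5  [load 85/85]
  15 → break 2  [load 85/85]
  15 → break 3  [load 85/85]
  15 → break 4  [load 85/85]
8 commercial breaks opened.

8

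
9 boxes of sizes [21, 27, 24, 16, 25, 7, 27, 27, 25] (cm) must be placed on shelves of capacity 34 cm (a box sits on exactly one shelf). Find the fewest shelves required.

8

Total = 27 + 27 + 27 + 25 + 25 + 24 + 21 + 16 + 7 = 199 cm.
Lower bound: ⌈199/34⌉ = 6 shelves.
Also, 7 boxes each exceed 17 cm, and no two of those can share a shelf, so at least 7 shelves are needed.
A packing using 8 shelves:
  shelf 1: 27 + 7 = 34
  shelf 2: 27 = 27
  shelf 3: 27 = 27
  shelf 4: 25 = 25
  shelf 5: 25 = 25
  shelf 6: 24 = 24
  shelf 7: 21 = 21
  shelf 8: 16 = 16
No arrangement into 7 shelves stays within capacity, so 8 is optimal.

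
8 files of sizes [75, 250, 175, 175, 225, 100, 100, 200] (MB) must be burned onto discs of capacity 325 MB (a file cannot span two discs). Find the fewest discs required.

5

Total = 250 + 225 + 200 + 175 + 175 + 100 + 100 + 75 = 1300 MB.
Lower bound: ⌈1300/325⌉ = 4 discs.
Also, 5 files each exceed 325/2 MB, and no two of those can share a disc, so at least 5 discs are needed.
A packing using 5 discs:
  disc 1: 250 + 75 = 325
  disc 2: 225 + 100 = 325
  disc 3: 200 + 100 = 300
  disc 4: 175 = 175
  disc 5: 175 = 175
This matches the lower bound, so 5 is optimal.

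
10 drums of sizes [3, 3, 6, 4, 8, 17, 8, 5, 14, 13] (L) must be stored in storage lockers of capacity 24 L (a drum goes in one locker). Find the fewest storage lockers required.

4

Total = 17 + 14 + 13 + 8 + 8 + 6 + 5 + 4 + 3 + 3 = 81 L.
Lower bound: ⌈81/24⌉ = 4 storage lockers.
A packing using 4 storage lockers:
  locker 1: 17 + 6 = 23
  locker 2: 14 + 8 = 22
  locker 3: 13 + 8 + 3 = 24
  locker 4: 5 + 4 + 3 = 12
This matches the lower bound, so 4 is optimal.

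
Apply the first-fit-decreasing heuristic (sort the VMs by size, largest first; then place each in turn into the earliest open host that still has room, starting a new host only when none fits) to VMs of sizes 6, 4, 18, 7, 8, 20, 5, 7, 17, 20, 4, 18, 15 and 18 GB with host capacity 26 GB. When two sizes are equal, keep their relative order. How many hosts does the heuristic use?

7

Sorted descending: 20, 20, 18, 18, 18, 17, 15, 8, 7, 7, 6, 5, 4, 4.
  20 → host 1 (new)  [load 20/26]
  20 → host 2 (new)  [load 20/26]
  18 → host 3 (new)  [load 18/26]
  18 → host 4 (new)  [load 18/26]
  18 → host 5 (new)  [load 18/26]
  17 → host 6 (new)  [load 17/26]
  15 → host 7 (new)  [load 15/26]
  8 → host 3  [load 26/26]
  7 → host 4  [load 25/26]
  7 → host 5  [load 25/26]
  6 → host 1  [load 26/26]
  5 → host 2  [load 25/26]
  4 → host 6  [load 21/26]
  4 → host 6  [load 25/26]
7 hosts opened.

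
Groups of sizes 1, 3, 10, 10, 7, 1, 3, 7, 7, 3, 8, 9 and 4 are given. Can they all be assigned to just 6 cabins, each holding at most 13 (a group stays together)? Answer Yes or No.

Total = 73; ⌈73/13⌉ = 6.
7 groups each exceed half the capacity and cannot share a cabin, forcing at least 7 cabins.
At least 7 cabins are required, but only 6 are allowed.

No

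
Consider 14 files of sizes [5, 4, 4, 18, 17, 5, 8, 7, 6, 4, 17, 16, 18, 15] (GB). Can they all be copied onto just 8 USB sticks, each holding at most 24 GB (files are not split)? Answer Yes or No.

Yes

A valid assignment using 7 USB sticks:
  USB stick 1: 18 + 6 = 24
  USB stick 2: 18 + 5 = 23
  USB stick 3: 17 + 7 = 24
  USB stick 4: 17 + 5 = 22
  USB stick 5: 16 + 8 = 24
  USB stick 6: 15 + 4 + 4 = 23
  USB stick 7: 4 = 4
That uses only 7 ≤ 8, so 8 USB sticks are enough.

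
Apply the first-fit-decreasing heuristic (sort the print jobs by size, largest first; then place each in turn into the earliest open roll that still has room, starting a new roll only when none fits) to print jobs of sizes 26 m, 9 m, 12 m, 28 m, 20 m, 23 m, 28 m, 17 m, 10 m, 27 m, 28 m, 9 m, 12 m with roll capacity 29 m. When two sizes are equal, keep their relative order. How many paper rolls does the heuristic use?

10

Sorted descending: 28, 28, 28, 27, 26, 23, 20, 17, 12, 12, 10, 9, 9.
  28 → roll 1 (new)  [load 28/29]
  28 → roll 2 (new)  [load 28/29]
  28 → roll 3 (new)  [load 28/29]
  27 → roll 4 (new)  [load 27/29]
  26 → roll 5 (new)  [load 26/29]
  23 → roll 6 (new)  [load 23/29]
  20 → roll 7 (new)  [load 20/29]
  17 → roll 8 (new)  [load 17/29]
  12 → roll 8  [load 29/29]
  12 → roll 9 (new)  [load 12/29]
  10 → roll 9  [load 22/29]
  9 → roll 7  [load 29/29]
  9 → roll 10 (new)  [load 9/29]
10 paper rolls opened.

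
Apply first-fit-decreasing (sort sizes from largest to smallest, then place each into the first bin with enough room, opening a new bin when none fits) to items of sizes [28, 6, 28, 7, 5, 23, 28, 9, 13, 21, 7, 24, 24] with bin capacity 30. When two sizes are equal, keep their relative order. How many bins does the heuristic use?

8

Sorted descending: 28, 28, 28, 24, 24, 23, 21, 13, 9, 7, 7, 6, 5.
  28 → bin 1 (new)  [load 28/30]
  28 → bin 2 (new)  [load 28/30]
  28 → bin 3 (new)  [load 28/30]
  24 → bin 4 (new)  [load 24/30]
  24 → bin 5 (new)  [load 24/30]
  23 → bin 6 (new)  [load 23/30]
  21 → bin 7 (new)  [load 21/30]
  13 → bin 8 (new)  [load 13/30]
  9 → bin 7  [load 30/30]
  7 → bin 6  [load 30/30]
  7 → bin 8  [load 20/30]
  6 → bin 4  [load 30/30]
  5 → bin 5  [load 29/30]
8 bins opened.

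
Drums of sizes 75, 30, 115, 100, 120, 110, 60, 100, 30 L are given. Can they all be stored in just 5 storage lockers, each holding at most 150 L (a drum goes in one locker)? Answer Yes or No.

Total = 740 L; ⌈740/150⌉ = 5.
The bound of 5 does not rule out 5, but exhaustive search shows no assignment into 5 storage lockers of capacity 150 L exists — the minimum is 6.

No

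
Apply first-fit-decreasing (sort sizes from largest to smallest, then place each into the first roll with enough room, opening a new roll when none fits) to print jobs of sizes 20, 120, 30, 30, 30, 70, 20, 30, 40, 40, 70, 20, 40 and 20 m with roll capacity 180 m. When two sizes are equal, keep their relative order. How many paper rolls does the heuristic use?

Sorted descending: 120, 70, 70, 40, 40, 40, 30, 30, 30, 30, 20, 20, 20, 20.
  120 → roll 1 (new)  [load 120/180]
  70 → roll 2 (new)  [load 70/180]
  70 → roll 2  [load 140/180]
  40 → roll 1  [load 160/180]
  40 → roll 2  [load 180/180]
  40 → roll 3 (new)  [load 40/180]
  30 → roll 3  [load 70/180]
  30 → roll 3  [load 100/180]
  30 → roll 3  [load 130/180]
  30 → roll 3  [load 160/180]
  20 → roll 1  [load 180/180]
  20 → roll 3  [load 180/180]
  20 → roll 4 (new)  [load 20/180]
  20 → roll 4  [load 40/180]
4 paper rolls opened.

4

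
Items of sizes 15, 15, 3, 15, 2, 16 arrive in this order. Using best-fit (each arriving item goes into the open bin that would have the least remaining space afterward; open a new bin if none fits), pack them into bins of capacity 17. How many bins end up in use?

  15 → bin 1 (new)  [load 15/17]
  15 → bin 2 (new)  [load 15/17]
  3 → bin 3 (new)  [load 3/17]
  15 → bin 4 (new)  [load 15/17]
  2 → bin 1  [load 17/17]
  16 → bin 5 (new)  [load 16/17]
5 bins opened.

5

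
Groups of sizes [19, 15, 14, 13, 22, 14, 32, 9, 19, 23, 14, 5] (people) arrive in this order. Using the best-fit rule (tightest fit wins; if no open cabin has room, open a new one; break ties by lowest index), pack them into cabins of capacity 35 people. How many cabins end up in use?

  19 → cabin 1 (new)  [load 19/35]
  15 → cabin 1  [load 34/35]
  14 → cabin 2 (new)  [load 14/35]
  13 → cabin 2  [load 27/35]
  22 → cabin 3 (new)  [load 22/35]
  14 → cabin 4 (new)  [load 14/35]
  32 → cabin 5 (new)  [load 32/35]
  9 → cabin 3  [load 31/35]
  19 → cabin 4  [load 33/35]
  23 → cabin 6 (new)  [load 23/35]
  14 → cabin 7 (new)  [load 14/35]
  5 → cabin 2  [load 32/35]
7 cabins opened.

7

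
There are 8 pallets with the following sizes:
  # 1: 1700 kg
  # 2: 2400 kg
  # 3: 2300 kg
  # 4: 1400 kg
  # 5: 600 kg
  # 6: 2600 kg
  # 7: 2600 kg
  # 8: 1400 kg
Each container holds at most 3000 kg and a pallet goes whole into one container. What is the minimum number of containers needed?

Total = 2600 + 2600 + 2400 + 2300 + 1700 + 1400 + 1400 + 600 = 15000 kg.
Lower bound: ⌈15000/3000⌉ = 5 containers.
A packing using 6 containers:
  container 1: 2600 = 2600
  container 2: 2600 = 2600
  container 3: 2400 + 600 = 3000
  container 4: 2300 = 2300
  container 5: 1700 = 1700
  container 6: 1400 + 1400 = 2800
No arrangement into 5 containers stays within capacity, so 6 is optimal.

6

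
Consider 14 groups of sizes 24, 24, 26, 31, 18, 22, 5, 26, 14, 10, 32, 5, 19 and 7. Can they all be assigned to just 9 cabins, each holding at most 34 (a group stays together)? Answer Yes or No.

A valid assignment using 9 cabins:
  cabin 1: 32 = 32
  cabin 2: 31 = 31
  cabin 3: 26 + 7 = 33
  cabin 4: 26 + 5 = 31
  cabin 5: 24 + 10 = 34
  cabin 6: 24 + 5 = 29
  cabin 7: 22 = 22
  cabin 8: 19 + 14 = 33
  cabin 9: 18 = 18
Every load is within 34, so 9 cabins suffice.

Yes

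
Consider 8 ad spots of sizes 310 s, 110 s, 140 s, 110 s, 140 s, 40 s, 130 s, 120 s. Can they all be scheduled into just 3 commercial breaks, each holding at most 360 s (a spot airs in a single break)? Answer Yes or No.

No

Total = 1100 s; ⌈1100/360⌉ = 4.
At least 4 commercial breaks are required, but only 3 are allowed.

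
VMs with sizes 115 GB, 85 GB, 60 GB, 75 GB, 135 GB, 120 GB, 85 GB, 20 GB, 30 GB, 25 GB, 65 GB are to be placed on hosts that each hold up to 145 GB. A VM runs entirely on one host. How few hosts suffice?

6

Total = 135 + 120 + 115 + 85 + 85 + 75 + 65 + 60 + 30 + 25 + 20 = 815 GB.
Lower bound: ⌈815/145⌉ = 6 hosts.
A packing using 6 hosts:
  host 1: 135 = 135
  host 2: 120 + 25 = 145
  host 3: 115 + 30 = 145
  host 4: 85 + 60 = 145
  host 5: 85 + 20 = 105
  host 6: 75 + 65 = 140
This matches the lower bound, so 6 is optimal.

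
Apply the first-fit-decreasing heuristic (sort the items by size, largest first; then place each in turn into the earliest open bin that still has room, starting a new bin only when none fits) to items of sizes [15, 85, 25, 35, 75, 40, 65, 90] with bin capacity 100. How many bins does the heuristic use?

5

Sorted descending: 90, 85, 75, 65, 40, 35, 25, 15.
  90 → bin 1 (new)  [load 90/100]
  85 → bin 2 (new)  [load 85/100]
  75 → bin 3 (new)  [load 75/100]
  65 → bin 4 (new)  [load 65/100]
  40 → bin 5 (new)  [load 40/100]
  35 → bin 4  [load 100/100]
  25 → bin 3  [load 100/100]
  15 → bin 2  [load 100/100]
5 bins opened.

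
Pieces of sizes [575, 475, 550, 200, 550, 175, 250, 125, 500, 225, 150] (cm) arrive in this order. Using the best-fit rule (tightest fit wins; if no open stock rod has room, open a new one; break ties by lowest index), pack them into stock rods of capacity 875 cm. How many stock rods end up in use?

  575 → stock rod 1 (new)  [load 575/875]
  475 → stock rod 2 (new)  [load 475/875]
  550 → stock rod 3 (new)  [load 550/875]
  200 → stock rod 1  [load 775/875]
  550 → stock rod 4 (new)  [load 550/875]
  175 → stock rod 3  [load 725/875]
  250 → stock rod 4  [load 800/875]
  125 → stock rod 3  [load 850/875]
  500 → stock rod 5 (new)  [load 500/875]
  225 → stock rod 5  [load 725/875]
  150 → stock rod 5  [load 875/875]
5 stock rods opened.

5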